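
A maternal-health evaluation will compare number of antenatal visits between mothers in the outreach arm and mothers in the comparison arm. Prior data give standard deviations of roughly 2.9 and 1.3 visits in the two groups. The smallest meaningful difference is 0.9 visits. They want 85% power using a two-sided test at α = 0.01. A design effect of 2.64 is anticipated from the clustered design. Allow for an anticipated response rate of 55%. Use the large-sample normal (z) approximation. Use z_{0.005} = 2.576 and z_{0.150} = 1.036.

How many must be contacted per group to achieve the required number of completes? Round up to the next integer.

n = (z_{α/2} + z_β)² · (σ₁² + σ₂²) / δ²
  = (2.576 + 1.036)² · (2.9² + 1.3² = 10.1) / 0.9²
  = 13.0465 · 10.1 / 0.81
  = 162.68
Design effect: 2.64 × 162.68 = 429.47.
Adjust for 55% response: 429.47 / 0.55 = 780.86.
Round up → n = 781 per group.

n = 781 per group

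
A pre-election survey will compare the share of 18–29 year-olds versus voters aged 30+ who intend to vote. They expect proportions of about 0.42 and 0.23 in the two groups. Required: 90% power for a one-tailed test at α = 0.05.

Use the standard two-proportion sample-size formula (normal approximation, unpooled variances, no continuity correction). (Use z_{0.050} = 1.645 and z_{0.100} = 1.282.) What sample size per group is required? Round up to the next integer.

n = 100 per group

n = (z_α + z_β)² · [p₁(1−p₁) + p₂(1−p₂)] / (p₁ − p₂)²
  = (1.645 + 1.282)² · (0.42·0.58 + 0.23·0.77) / (0.19)²
  = (2.927)² · (0.2436 + 0.1771) / 0.0361
  = 8.5673 · 0.4207 / 0.0361
  = 99.84
Round up → n = 100 per group.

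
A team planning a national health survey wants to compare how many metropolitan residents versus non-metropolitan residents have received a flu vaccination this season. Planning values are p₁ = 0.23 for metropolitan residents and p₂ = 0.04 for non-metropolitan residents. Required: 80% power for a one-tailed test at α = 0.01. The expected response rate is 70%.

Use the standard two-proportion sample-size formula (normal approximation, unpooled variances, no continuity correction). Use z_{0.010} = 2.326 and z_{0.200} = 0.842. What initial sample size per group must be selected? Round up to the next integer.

n = 86 per group

n = (z_α + z_β)² · [p₁(1−p₁) + p₂(1−p₂)] / (p₁ − p₂)²
  = (2.326 + 0.842)² · (0.23·0.77 + 0.04·0.96) / (0.19)²
  = (3.168)² · (0.1771 + 0.0384) / 0.0361
  = 10.0362 · 0.2155 / 0.0361
  = 59.91
Adjust for 70% response: 59.91 / 0.70 = 85.59.
Round up → n = 86 per group.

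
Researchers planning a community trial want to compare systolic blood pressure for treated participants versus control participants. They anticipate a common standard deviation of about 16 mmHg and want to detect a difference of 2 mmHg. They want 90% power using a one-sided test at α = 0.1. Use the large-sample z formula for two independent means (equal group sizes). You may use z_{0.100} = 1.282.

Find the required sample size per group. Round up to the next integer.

n = 842 per group

n = (z_α + z_β)² · (σ₁² + σ₂²) / δ²
  = (1.282 + 1.282)² · (2·16² = 512) / 2²
  = 6.5741 · 512 / 4
  = 841.48
Round up → n = 842 per group.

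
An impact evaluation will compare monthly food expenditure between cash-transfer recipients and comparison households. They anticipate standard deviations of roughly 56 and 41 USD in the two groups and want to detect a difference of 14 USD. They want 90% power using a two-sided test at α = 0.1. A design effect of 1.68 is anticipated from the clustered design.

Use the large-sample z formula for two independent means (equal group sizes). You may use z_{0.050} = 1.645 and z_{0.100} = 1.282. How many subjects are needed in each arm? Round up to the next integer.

n = 354 per group

n = (z_{α/2} + z_β)² · (σ₁² + σ₂²) / δ²
  = (1.645 + 1.282)² · (56² + 41² = 4817) / 14²
  = 8.5673 · 4817 / 196
  = 210.56
Design effect: 1.68 × 210.56 = 353.73.
Round up → n = 354 per group.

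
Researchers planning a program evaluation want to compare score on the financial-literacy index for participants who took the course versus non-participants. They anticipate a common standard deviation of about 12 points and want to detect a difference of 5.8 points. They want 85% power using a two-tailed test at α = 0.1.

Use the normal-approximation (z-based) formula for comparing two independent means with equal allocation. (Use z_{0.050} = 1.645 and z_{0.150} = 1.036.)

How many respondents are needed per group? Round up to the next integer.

n = 62 per group

n = (z_{α/2} + z_β)² · (σ₁² + σ₂²) / δ²
  = (1.645 + 1.036)² · (2·12² = 288) / 5.8²
  = 7.1878 · 288 / 33.64
  = 61.54
Round up → n = 62 per group.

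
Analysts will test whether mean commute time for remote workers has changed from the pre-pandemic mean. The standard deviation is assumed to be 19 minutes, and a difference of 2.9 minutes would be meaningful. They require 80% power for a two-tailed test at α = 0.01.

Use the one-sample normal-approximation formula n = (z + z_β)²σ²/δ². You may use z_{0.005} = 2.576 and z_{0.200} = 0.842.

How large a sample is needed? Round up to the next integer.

n = 502

n = (z_{α/2} + z_β)² · σ² / δ²
  = (2.576 + 0.842)² · 19² / 2.9²
  = 11.6827 · 361 / 8.41
  = 501.48
Round up → n = 502.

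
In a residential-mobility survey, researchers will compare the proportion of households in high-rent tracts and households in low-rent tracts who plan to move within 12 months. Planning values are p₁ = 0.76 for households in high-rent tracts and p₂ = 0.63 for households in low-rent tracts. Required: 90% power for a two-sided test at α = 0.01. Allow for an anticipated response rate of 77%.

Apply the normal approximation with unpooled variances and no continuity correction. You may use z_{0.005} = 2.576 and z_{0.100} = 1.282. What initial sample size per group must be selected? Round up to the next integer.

n = 476 per group

n = (z_{α/2} + z_β)² · [p₁(1−p₁) + p₂(1−p₂)] / (p₁ − p₂)²
  = (2.576 + 1.282)² · (0.76·0.24 + 0.63·0.37) / (0.13)²
  = (3.858)² · (0.1824 + 0.2331) / 0.0169
  = 14.8842 · 0.4155 / 0.0169
  = 365.94
Adjust for 77% response: 365.94 / 0.77 = 475.25.
Round up → n = 476 per group.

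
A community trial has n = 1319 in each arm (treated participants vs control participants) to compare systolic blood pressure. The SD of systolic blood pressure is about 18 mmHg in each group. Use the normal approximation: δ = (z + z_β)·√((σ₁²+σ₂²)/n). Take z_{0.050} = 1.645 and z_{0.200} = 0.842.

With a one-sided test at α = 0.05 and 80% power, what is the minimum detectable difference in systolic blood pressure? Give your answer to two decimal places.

δ = (z_α + z_β) · √((σ₁²+σ₂²)/n)
  = (1.645 + 0.842) · √(648/1319)
  = 2.487 · √0.49128
  = 2.487 · 0.7009
  = 1.7432

Minimum detectable difference ≈ 1.74 mmHg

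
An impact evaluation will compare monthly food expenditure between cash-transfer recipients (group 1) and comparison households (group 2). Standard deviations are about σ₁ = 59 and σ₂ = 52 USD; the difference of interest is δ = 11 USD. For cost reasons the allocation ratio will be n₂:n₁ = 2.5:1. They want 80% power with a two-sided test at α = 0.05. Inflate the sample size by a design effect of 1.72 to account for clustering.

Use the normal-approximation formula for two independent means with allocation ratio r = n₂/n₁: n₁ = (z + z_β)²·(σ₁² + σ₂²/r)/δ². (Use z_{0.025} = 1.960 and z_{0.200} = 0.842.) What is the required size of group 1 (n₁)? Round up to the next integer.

n₁ = (z_{α/2} + z_β)² · (σ₁² + σ₂²/r) / δ²
   = (1.960 + 0.842)² · (59² + 52²/2.5) / 11²
   = 7.8512 · (3481 + 1081.6) / 121
   = 7.8512 · 4562.6 / 121
   = 296.05
Design effect: 1.72 × 296.05 = 509.20.
Round up → n₁ = 510; n₂ = r·n₁ = 2.5 × 510 = 1275.

n₁ = 510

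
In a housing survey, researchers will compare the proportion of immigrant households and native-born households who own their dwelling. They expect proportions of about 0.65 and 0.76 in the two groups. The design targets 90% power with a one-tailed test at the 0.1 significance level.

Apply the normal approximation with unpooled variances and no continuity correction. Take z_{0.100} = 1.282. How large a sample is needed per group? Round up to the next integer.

n = (z_α + z_β)² · [p₁(1−p₁) + p₂(1−p₂)] / (p₁ − p₂)²
  = (1.282 + 1.282)² · (0.65·0.35 + 0.76·0.24) / (-0.11)²
  = (2.564)² · (0.2275 + 0.1824) / 0.0121
  = 6.5741 · 0.4099 / 0.0121
  = 222.70
Round up → n = 223 per group.

n = 223 per group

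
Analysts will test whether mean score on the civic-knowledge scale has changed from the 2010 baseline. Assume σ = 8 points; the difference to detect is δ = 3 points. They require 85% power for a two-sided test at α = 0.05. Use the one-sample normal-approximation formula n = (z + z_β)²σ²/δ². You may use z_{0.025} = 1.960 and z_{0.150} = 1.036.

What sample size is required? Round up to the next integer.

n = 64

n = (z_{α/2} + z_β)² · σ² / δ²
  = (1.960 + 1.036)² · 8² / 3²
  = 8.9760 · 64 / 9
  = 63.83
Round up → n = 64.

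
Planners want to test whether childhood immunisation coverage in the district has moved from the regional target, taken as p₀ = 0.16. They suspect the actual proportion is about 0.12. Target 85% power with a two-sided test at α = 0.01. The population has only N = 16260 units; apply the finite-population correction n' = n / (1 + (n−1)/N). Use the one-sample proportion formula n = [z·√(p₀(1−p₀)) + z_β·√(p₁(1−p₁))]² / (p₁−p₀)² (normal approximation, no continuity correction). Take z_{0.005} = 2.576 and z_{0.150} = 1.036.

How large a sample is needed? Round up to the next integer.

n = [z_{α/2}·√(p₀q₀) + z_β·√(p₁q₁)]² / (p₁ − p₀)²
  = [2.576·√(0.16·0.84) + 1.036·√(0.12·0.88)]² / (-0.04)²
  = [2.576·0.3666 + 1.036·0.3250]² / 0.0016
  = [1.2810]² / 0.0016
  = 1025.66
Finite-population correction (N = 16260): 1025.66 / (1 + (1025.66 − 1)/16260) = 964.86.
Round up → n = 965.

n = 965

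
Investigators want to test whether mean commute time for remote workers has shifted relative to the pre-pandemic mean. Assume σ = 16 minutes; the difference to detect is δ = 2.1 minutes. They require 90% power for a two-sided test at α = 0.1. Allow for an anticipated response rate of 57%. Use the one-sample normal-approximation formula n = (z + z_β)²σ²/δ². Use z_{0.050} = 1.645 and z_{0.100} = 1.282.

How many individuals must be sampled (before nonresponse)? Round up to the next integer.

n = (z_{α/2} + z_β)² · σ² / δ²
  = (1.645 + 1.282)² · 16² / 2.1²
  = 8.5673 · 256 / 4.41
  = 497.33
Adjust for 57% response: 497.33 / 0.57 = 872.51.
Round up → n = 873.

n = 873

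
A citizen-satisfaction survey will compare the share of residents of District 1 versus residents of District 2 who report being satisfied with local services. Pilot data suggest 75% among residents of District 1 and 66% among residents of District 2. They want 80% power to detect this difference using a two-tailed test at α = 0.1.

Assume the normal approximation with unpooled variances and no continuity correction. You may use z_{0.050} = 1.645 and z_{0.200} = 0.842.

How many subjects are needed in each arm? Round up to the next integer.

n = 315 per group

n = (z_{α/2} + z_β)² · [p₁(1−p₁) + p₂(1−p₂)] / (p₁ − p₂)²
  = (1.645 + 0.842)² · (0.75·0.25 + 0.66·0.34) / (0.09)²
  = (2.487)² · (0.1875 + 0.2244) / 0.0081
  = 6.1852 · 0.4119 / 0.0081
  = 314.53
Round up → n = 315 per group.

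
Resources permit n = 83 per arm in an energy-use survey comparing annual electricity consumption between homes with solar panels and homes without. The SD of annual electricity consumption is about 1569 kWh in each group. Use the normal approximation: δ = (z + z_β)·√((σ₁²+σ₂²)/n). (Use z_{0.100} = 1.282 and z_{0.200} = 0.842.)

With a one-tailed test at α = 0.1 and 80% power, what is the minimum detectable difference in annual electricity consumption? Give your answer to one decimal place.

Minimum detectable difference ≈ 517.3 kWh

δ = (z_α + z_β) · √((σ₁²+σ₂²)/n)
  = (1.282 + 0.842) · √(4923522/83)
  = 2.124 · √59319.5
  = 2.124 · 243.5560
  = 517.3130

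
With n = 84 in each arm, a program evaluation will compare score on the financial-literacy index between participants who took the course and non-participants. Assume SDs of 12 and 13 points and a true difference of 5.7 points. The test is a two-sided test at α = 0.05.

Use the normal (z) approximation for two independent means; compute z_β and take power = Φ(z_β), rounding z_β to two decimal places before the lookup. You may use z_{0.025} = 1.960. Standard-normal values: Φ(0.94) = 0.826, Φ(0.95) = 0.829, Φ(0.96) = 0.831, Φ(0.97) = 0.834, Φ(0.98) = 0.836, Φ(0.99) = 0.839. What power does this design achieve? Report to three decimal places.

z_β = δ·√(n/(σ₁²+σ₂²)) − z_{α/2}
    = 5.7 · √(84/313) − 1.960
    = 5.7 · 0.51804 − 1.960
    = 2.9529 − 1.960 = 0.9929 → 0.99
Power = Φ(0.99) = 0.839.

Power ≈ 0.839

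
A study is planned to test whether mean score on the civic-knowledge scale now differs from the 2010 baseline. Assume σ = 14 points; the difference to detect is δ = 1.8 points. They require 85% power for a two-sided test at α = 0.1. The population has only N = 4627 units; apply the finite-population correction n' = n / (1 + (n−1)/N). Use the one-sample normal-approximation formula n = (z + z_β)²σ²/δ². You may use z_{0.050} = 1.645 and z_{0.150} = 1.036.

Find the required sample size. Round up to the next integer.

n = (z_{α/2} + z_β)² · σ² / δ²
  = (1.645 + 1.036)² · 14² / 1.8²
  = 7.1878 · 196 / 3.24
  = 434.82
Finite-population correction (N = 4627): 434.82 / (1 + (434.82 − 1)/4627) = 397.54.
Round up → n = 398.

n = 398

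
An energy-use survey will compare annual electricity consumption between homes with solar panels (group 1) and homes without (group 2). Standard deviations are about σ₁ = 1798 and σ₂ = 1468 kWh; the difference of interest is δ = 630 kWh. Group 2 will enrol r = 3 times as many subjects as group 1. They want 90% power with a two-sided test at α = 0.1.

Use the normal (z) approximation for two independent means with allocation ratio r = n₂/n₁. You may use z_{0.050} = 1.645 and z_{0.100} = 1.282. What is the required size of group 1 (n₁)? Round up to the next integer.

n₁ = (z_{α/2} + z_β)² · (σ₁² + σ₂²/r) / δ²
   = (1.645 + 1.282)² · (1798² + 1468²/3) / 630²
   = 8.5673 · (3232804 + 718341.3) / 396900
   = 8.5673 · 3951145.3 / 396900
   = 85.29
Round up → n₁ = 86; n₂ = r·n₁ = 3 × 86 = 258.

n₁ = 86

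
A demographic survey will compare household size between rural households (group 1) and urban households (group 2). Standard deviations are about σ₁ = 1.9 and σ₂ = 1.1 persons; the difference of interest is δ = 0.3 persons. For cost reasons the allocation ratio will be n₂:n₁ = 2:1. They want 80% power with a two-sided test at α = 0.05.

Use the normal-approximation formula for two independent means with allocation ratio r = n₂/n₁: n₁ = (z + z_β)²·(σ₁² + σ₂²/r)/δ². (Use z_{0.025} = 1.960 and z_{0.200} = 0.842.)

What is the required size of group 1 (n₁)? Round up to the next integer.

n₁ = 368

n₁ = (z_{α/2} + z_β)² · (σ₁² + σ₂²/r) / δ²
   = (1.960 + 0.842)² · (1.9² + 1.1²/2) / 0.3²
   = 7.8512 · (3.61 + 0.605) / 0.09
   = 7.8512 · 4.215 / 0.09
   = 367.70
Round up → n₁ = 368; n₂ = r·n₁ = 2 × 368 = 736.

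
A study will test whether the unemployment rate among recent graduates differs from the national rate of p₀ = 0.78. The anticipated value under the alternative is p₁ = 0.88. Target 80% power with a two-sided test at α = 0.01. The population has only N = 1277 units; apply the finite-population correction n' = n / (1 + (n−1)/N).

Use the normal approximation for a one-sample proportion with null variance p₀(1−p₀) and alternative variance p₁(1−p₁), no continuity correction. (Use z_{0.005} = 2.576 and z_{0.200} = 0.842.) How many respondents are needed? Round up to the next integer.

n = 158

n = [z_{α/2}·√(p₀q₀) + z_β·√(p₁q₁)]² / (p₁ − p₀)²
  = [2.576·√(0.78·0.22) + 0.842·√(0.88·0.12)]² / (0.10)²
  = [2.576·0.4142 + 0.842·0.3250]² / 0.0100
  = [1.3407]² / 0.0100
  = 179.75
Finite-population correction (N = 1277): 179.75 / (1 + (179.75 − 1)/1277) = 157.68.
Round up → n = 158.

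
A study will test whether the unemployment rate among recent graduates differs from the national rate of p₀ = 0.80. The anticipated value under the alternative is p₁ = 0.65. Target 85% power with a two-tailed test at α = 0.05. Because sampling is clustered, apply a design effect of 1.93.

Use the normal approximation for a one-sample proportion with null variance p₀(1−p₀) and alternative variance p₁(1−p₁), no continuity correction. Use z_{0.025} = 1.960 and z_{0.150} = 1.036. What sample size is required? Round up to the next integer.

n = [z_{α/2}·√(p₀q₀) + z_β·√(p₁q₁)]² / (p₁ − p₀)²
  = [1.960·√(0.80·0.20) + 1.036·√(0.65·0.35)]² / (-0.15)²
  = [1.960·0.4000 + 1.036·0.4770]² / 0.0225
  = [1.2781]² / 0.0225
  = 72.61
Design effect: 1.93 × 72.61 = 140.13.
Round up → n = 141.

n = 141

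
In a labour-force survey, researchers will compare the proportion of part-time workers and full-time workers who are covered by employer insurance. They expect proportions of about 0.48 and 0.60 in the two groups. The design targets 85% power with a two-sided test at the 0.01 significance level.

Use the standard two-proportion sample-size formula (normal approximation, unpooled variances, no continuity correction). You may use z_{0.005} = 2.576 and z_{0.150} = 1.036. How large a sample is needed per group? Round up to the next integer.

n = (z_{α/2} + z_β)² · [p₁(1−p₁) + p₂(1−p₂)] / (p₁ − p₂)²
  = (2.576 + 1.036)² · (0.48·0.52 + 0.60·0.40) / (-0.12)²
  = (3.612)² · (0.2496 + 0.2400) / 0.0144
  = 13.0465 · 0.4896 / 0.0144
  = 443.58
Round up → n = 444 per group.

n = 444 per group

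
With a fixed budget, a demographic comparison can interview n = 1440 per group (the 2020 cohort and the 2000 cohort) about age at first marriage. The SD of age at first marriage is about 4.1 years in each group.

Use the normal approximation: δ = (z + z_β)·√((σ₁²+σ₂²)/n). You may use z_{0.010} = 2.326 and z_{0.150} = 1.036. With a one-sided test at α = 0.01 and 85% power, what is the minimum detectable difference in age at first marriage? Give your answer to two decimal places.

Minimum detectable difference ≈ 0.51 years

δ = (z_α + z_β) · √((σ₁²+σ₂²)/n)
  = (2.326 + 1.036) · √(33.62/1440)
  = 3.362 · √0.02335
  = 3.362 · 0.1528
  = 0.5137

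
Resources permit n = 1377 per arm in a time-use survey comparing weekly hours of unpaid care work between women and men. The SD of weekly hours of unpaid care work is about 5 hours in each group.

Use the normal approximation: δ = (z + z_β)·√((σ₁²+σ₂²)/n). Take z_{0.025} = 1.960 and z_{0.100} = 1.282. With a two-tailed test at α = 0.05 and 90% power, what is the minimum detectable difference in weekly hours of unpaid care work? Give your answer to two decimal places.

δ = (z_{α/2} + z_β) · √((σ₁²+σ₂²)/n)
  = (1.960 + 1.282) · √(50/1377)
  = 3.242 · √0.03631
  = 3.242 · 0.1906
  = 0.6178

Minimum detectable difference ≈ 0.62 hours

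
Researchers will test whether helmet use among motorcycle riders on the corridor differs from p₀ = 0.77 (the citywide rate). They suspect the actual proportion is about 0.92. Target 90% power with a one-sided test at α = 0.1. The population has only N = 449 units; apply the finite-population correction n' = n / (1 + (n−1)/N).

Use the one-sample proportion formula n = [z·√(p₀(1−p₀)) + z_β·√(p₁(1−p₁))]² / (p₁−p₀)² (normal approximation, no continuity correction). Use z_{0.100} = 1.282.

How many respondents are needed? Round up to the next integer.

n = [z_α·√(p₀q₀) + z_β·√(p₁q₁)]² / (p₁ − p₀)²
  = [1.282·√(0.77·0.23) + 1.282·√(0.92·0.08)]² / (0.15)²
  = [1.282·0.4208 + 1.282·0.2713]² / 0.0225
  = [0.8873]² / 0.0225
  = 34.99
Finite-population correction (N = 449): 34.99 / (1 + (34.99 − 1)/449) = 32.53.
Round up → n = 33.

n = 33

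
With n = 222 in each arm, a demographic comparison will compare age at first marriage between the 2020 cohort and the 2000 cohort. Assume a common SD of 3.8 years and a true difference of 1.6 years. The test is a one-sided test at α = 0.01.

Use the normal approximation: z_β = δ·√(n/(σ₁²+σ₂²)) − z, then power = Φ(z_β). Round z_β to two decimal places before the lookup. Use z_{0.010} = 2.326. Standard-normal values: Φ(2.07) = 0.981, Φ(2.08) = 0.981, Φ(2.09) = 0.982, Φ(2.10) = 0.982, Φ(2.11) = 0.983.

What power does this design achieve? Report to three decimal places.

z_β = δ·√(n/(σ₁²+σ₂²)) − z_α
    = 1.6 · √(222/28.88) − 2.326
    = 1.6 · 2.77254 − 2.326
    = 4.4361 − 2.326 = 2.1101 → 2.11
Power = Φ(2.11) = 0.983.

Power ≈ 0.983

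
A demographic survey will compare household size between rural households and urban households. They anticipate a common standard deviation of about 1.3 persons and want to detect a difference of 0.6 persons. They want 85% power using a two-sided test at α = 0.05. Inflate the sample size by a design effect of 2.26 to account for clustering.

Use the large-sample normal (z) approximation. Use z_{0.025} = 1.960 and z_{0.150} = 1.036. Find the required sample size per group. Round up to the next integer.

n = (z_{α/2} + z_β)² · (σ₁² + σ₂²) / δ²
  = (1.960 + 1.036)² · (2·1.3² = 3.38) / 0.6²
  = 8.9760 · 3.38 / 0.36
  = 84.27
Design effect: 2.26 × 84.27 = 190.46.
Round up → n = 191 per group.

n = 191 per group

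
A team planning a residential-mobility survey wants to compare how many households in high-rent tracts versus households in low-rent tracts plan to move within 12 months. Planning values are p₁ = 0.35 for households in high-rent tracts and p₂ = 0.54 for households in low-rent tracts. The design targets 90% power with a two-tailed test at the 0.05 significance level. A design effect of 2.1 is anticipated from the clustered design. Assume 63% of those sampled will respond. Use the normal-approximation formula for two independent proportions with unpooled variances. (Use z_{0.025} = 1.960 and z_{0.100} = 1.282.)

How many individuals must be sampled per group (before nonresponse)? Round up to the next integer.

n = (z_{α/2} + z_β)² · [p₁(1−p₁) + p₂(1−p₂)] / (p₁ − p₂)²
  = (1.960 + 1.282)² · (0.35·0.65 + 0.54·0.46) / (-0.19)²
  = (3.242)² · (0.2275 + 0.2484) / 0.0361
  = 10.5106 · 0.4759 / 0.0361
  = 138.56
Design effect: 2.1 × 138.56 = 290.97.
Adjust for 63% response: 290.97 / 0.63 = 461.86.
Round up → n = 462 per group.

n = 462 per group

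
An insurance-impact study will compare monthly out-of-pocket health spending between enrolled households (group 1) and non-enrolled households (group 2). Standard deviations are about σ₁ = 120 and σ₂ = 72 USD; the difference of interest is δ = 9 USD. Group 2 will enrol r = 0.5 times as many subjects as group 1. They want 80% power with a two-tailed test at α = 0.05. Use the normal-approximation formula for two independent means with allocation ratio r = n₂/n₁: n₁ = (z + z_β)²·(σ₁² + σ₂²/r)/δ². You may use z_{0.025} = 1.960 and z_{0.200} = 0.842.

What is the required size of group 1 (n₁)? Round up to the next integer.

n₁ = 2401

n₁ = (z_{α/2} + z_β)² · (σ₁² + σ₂²/r) / δ²
   = (1.960 + 0.842)² · (120² + 72²/0.5) / 9²
   = 7.8512 · (14400 + 10368) / 81
   = 7.8512 · 24768 / 81
   = 2400.72
Round up → n₁ = 2401; n₂ = r·n₁ = 0.5 × 2401 = 1201.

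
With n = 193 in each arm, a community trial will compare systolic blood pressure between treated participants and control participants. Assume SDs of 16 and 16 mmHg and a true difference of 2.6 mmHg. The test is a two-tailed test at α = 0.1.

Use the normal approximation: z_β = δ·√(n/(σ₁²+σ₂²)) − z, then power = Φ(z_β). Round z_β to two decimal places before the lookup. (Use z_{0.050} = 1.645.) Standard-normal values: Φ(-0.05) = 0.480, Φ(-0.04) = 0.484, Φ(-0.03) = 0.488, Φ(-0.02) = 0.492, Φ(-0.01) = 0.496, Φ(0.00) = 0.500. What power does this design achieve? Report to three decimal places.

Power ≈ 0.480

z_β = δ·√(n/(σ₁²+σ₂²)) − z_{α/2}
    = 2.6 · √(193/512) − 1.645
    = 2.6 · 0.61397 − 1.645
    = 1.5963 − 1.645 = -0.0487 → -0.05
Power = Φ(-0.05) = 0.480.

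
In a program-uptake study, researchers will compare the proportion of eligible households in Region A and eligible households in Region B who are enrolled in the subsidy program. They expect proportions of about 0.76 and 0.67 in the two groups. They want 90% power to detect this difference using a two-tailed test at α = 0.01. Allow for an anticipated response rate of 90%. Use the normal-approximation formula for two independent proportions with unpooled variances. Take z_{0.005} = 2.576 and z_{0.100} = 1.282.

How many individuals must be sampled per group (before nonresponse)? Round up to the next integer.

n = 824 per group

n = (z_{α/2} + z_β)² · [p₁(1−p₁) + p₂(1−p₂)] / (p₁ − p₂)²
  = (2.576 + 1.282)² · (0.76·0.24 + 0.67·0.33) / (0.09)²
  = (3.858)² · (0.1824 + 0.2211) / 0.0081
  = 14.8842 · 0.4035 / 0.0081
  = 741.45
Adjust for 90% response: 741.45 / 0.90 = 823.84.
Round up → n = 824 per group.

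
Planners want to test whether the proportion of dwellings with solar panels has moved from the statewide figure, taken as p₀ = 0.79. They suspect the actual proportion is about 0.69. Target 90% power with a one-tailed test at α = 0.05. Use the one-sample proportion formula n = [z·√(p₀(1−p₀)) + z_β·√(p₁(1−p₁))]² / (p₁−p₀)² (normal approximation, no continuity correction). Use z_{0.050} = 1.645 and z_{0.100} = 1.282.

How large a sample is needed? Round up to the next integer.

n = [z_α·√(p₀q₀) + z_β·√(p₁q₁)]² / (p₁ − p₀)²
  = [1.645·√(0.79·0.21) + 1.282·√(0.69·0.31)]² / (-0.10)²
  = [1.645·0.4073 + 1.282·0.4625]² / 0.0100
  = [1.2629]² / 0.0100
  = 159.50
Round up → n = 160.

n = 160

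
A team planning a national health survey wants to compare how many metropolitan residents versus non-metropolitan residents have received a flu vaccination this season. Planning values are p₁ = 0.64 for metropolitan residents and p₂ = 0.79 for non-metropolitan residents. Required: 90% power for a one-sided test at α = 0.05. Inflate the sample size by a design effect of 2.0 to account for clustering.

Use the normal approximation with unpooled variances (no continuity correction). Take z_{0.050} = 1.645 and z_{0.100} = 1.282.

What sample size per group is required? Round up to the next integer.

n = 302 per group

n = (z_α + z_β)² · [p₁(1−p₁) + p₂(1−p₂)] / (p₁ − p₂)²
  = (1.645 + 1.282)² · (0.64·0.36 + 0.79·0.21) / (-0.15)²
  = (2.927)² · (0.2304 + 0.1659) / 0.0225
  = 8.5673 · 0.3963 / 0.0225
  = 150.90
Design effect: 2.0 × 150.90 = 301.80.
Round up → n = 302 per group.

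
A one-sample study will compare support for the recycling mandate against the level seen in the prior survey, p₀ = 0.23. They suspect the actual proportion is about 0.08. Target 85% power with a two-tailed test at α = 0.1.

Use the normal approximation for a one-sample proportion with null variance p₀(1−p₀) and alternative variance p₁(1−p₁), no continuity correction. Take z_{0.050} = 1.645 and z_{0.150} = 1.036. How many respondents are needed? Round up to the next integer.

n = [z_{α/2}·√(p₀q₀) + z_β·√(p₁q₁)]² / (p₁ − p₀)²
  = [1.645·√(0.23·0.77) + 1.036·√(0.08·0.92)]² / (-0.15)²
  = [1.645·0.4208 + 1.036·0.2713]² / 0.0225
  = [0.9733]² / 0.0225
  = 42.11
Round up → n = 43.

n = 43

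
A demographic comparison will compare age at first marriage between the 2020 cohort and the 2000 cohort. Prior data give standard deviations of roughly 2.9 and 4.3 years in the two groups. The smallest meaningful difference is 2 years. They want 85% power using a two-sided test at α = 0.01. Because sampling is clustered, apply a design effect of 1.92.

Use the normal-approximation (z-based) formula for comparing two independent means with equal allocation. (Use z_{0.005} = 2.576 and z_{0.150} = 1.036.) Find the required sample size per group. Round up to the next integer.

n = 169 per group

n = (z_{α/2} + z_β)² · (σ₁² + σ₂²) / δ²
  = (2.576 + 1.036)² · (2.9² + 4.3² = 26.9) / 2²
  = 13.0465 · 26.9 / 4
  = 87.74
Design effect: 1.92 × 87.74 = 168.46.
Round up → n = 169 per group.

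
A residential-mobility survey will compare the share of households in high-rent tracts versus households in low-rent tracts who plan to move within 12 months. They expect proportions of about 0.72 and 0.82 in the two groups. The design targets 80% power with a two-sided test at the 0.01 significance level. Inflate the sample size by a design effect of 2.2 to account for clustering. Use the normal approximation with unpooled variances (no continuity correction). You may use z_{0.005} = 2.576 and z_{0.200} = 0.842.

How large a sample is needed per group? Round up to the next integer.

n = 898 per group

n = (z_{α/2} + z_β)² · [p₁(1−p₁) + p₂(1−p₂)] / (p₁ − p₂)²
  = (2.576 + 0.842)² · (0.72·0.28 + 0.82·0.18) / (-0.10)²
  = (3.418)² · (0.2016 + 0.1476) / 0.0100
  = 11.6827 · 0.3492 / 0.0100
  = 407.96
Design effect: 2.2 × 407.96 = 897.51.
Round up → n = 898 per group.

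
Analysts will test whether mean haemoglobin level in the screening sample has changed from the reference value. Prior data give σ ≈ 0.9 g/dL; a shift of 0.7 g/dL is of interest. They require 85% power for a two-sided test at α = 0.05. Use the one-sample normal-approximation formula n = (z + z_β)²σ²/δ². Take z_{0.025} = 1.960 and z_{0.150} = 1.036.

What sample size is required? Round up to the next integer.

n = (z_{α/2} + z_β)² · σ² / δ²
  = (1.960 + 1.036)² · 0.9² / 0.7²
  = 8.9760 · 0.81 / 0.49
  = 14.84
Round up → n = 15.

n = 15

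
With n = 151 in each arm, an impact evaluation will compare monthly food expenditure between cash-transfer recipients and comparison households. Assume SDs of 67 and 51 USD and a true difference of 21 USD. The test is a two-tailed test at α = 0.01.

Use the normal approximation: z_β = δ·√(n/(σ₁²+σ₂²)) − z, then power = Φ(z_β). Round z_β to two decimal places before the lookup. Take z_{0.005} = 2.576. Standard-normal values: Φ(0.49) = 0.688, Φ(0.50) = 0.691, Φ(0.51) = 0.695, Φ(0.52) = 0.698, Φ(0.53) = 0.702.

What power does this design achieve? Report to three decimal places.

z_β = δ·√(n/(σ₁²+σ₂²)) − z_{α/2}
    = 21 · √(151/7090) − 2.576
    = 21 · 0.14594 − 2.576
    = 3.0647 − 2.576 = 0.4887 → 0.49
Power = Φ(0.49) = 0.688.

Power ≈ 0.688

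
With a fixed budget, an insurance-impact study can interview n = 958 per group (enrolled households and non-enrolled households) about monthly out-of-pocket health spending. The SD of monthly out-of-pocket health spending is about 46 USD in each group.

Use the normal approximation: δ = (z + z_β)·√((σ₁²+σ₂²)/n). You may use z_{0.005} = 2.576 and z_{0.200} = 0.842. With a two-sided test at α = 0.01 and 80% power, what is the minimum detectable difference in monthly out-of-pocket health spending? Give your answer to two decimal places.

Minimum detectable difference ≈ 7.18 USD

δ = (z_{α/2} + z_β) · √((σ₁²+σ₂²)/n)
  = (2.576 + 0.842) · √(4232/958)
  = 3.418 · √4.4175
  = 3.418 · 2.1018
  = 7.1839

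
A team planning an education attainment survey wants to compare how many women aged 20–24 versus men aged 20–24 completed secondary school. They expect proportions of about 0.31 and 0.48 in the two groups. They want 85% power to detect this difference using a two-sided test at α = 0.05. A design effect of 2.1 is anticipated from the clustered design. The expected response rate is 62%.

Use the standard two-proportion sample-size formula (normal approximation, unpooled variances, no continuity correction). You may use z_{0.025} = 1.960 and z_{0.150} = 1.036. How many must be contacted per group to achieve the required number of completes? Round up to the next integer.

n = (z_{α/2} + z_β)² · [p₁(1−p₁) + p₂(1−p₂)] / (p₁ − p₂)²
  = (1.960 + 1.036)² · (0.31·0.69 + 0.48·0.52) / (-0.17)²
  = (2.996)² · (0.2139 + 0.2496) / 0.0289
  = 8.9760 · 0.4635 / 0.0289
  = 143.96
Design effect: 2.1 × 143.96 = 302.31.
Adjust for 62% response: 302.31 / 0.62 = 487.60.
Round up → n = 488 per group.

n = 488 per group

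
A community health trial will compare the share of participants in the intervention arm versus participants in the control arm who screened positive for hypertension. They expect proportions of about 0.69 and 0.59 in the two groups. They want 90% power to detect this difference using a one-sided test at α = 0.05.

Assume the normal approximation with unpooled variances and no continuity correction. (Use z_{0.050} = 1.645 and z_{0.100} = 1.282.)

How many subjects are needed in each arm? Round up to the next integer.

n = (z_α + z_β)² · [p₁(1−p₁) + p₂(1−p₂)] / (p₁ − p₂)²
  = (1.645 + 1.282)² · (0.69·0.31 + 0.59·0.41) / (0.10)²
  = (2.927)² · (0.2139 + 0.2419) / 0.0100
  = 8.5673 · 0.4558 / 0.0100
  = 390.50
Round up → n = 391 per group.

n = 391 per group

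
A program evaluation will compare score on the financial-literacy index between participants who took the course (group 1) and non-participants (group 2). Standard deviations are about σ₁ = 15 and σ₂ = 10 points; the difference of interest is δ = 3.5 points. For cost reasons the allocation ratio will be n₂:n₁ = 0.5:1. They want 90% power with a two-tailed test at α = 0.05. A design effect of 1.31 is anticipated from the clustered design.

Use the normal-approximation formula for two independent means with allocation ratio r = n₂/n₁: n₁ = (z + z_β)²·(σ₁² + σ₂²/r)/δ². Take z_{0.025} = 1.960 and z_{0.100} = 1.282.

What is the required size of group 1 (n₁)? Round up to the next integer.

n₁ = 478

n₁ = (z_{α/2} + z_β)² · (σ₁² + σ₂²/r) / δ²
   = (1.960 + 1.282)² · (15² + 10²/0.5) / 3.5²
   = 10.5106 · (225 + 200) / 12.25
   = 10.5106 · 425 / 12.25
   = 364.65
Design effect: 1.31 × 364.65 = 477.69.
Round up → n₁ = 478; n₂ = r·n₁ = 0.5 × 478 = 239.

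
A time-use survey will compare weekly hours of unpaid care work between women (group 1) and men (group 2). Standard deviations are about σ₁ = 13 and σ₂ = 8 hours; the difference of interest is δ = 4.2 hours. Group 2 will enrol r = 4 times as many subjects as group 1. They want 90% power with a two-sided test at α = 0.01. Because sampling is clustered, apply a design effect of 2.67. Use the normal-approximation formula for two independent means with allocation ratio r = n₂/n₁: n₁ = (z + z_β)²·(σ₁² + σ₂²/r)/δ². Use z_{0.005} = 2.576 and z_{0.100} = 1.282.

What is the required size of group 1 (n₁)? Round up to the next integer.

n₁ = (z_{α/2} + z_β)² · (σ₁² + σ₂²/r) / δ²
   = (2.576 + 1.282)² · (13² + 8²/4) / 4.2²
   = 14.8842 · (169 + 16) / 17.64
   = 14.8842 · 185 / 17.64
   = 156.10
Design effect: 2.67 × 156.10 = 416.78.
Round up → n₁ = 417; n₂ = r·n₁ = 4 × 417 = 1668.

n₁ = 417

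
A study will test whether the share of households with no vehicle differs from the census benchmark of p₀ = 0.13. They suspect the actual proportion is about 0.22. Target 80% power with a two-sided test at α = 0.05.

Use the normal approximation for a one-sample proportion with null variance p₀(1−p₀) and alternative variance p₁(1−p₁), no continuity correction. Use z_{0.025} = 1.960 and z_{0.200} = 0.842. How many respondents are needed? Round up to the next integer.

n = 126

n = [z_{α/2}·√(p₀q₀) + z_β·√(p₁q₁)]² / (p₁ − p₀)²
  = [1.960·√(0.13·0.87) + 0.842·√(0.22·0.78)]² / (0.09)²
  = [1.960·0.3363 + 0.842·0.4142]² / 0.0081
  = [1.0080]² / 0.0081
  = 125.43
Round up → n = 126.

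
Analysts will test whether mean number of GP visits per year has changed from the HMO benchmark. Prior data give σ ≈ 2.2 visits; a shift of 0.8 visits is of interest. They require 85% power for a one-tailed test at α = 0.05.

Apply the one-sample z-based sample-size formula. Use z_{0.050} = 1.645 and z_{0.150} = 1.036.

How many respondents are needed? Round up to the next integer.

n = 55

n = (z_α + z_β)² · σ² / δ²
  = (1.645 + 1.036)² · 2.2² / 0.8²
  = 7.1878 · 4.84 / 0.64
  = 54.36
Round up → n = 55.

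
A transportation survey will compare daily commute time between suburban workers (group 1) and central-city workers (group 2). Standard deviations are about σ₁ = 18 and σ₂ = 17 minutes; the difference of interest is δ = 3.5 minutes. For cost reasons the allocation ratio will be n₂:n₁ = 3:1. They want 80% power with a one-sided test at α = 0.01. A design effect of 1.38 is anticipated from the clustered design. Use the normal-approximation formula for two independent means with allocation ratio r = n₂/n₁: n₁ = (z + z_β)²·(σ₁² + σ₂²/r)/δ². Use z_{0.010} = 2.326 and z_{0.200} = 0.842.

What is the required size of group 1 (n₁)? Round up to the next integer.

n₁ = (z_α + z_β)² · (σ₁² + σ₂²/r) / δ²
   = (2.326 + 0.842)² · (18² + 17²/3) / 3.5²
   = 10.0362 · (324 + 96.3333) / 12.25
   = 10.0362 · 420.3333 / 12.25
   = 344.37
Design effect: 1.38 × 344.37 = 475.23.
Round up → n₁ = 476; n₂ = r·n₁ = 3 × 476 = 1428.

n₁ = 476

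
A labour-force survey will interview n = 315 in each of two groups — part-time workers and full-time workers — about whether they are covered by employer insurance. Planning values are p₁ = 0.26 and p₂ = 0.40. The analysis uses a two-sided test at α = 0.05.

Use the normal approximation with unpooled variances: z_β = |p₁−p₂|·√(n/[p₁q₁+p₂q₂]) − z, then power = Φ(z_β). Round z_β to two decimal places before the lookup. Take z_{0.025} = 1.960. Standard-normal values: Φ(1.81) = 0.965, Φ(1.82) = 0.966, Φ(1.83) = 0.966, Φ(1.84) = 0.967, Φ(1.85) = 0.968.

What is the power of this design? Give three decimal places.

Power ≈ 0.966

z_β = |p₁−p₂|·√(n/[p₁q₁+p₂q₂]) − z_{α/2}
    = 0.14 · √(315/0.4324) − 1.960
    = 0.14 · 26.9906 − 1.960
    = 3.7787 − 1.960 = 1.8187 → 1.82
Power = Φ(1.82) = 0.966.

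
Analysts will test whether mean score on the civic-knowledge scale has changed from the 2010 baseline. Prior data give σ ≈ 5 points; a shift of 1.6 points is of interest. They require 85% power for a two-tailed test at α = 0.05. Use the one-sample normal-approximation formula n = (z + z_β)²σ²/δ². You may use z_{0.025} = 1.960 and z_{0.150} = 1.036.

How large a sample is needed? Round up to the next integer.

n = 88

n = (z_{α/2} + z_β)² · σ² / δ²
  = (1.960 + 1.036)² · 5² / 1.6²
  = 8.9760 · 25 / 2.56
  = 87.66
Round up → n = 88.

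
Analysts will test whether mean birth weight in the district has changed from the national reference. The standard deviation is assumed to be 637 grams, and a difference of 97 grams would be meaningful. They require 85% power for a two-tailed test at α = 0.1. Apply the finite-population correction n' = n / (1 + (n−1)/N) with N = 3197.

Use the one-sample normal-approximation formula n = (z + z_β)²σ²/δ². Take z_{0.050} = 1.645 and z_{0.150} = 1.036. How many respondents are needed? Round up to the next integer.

n = 283

n = (z_{α/2} + z_β)² · σ² / δ²
  = (1.645 + 1.036)² · 637² / 97²
  = 7.1878 · 405769 / 9409
  = 309.98
Finite-population correction (N = 3197): 309.98 / (1 + (309.98 − 1)/3197) = 282.66.
Round up → n = 283.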